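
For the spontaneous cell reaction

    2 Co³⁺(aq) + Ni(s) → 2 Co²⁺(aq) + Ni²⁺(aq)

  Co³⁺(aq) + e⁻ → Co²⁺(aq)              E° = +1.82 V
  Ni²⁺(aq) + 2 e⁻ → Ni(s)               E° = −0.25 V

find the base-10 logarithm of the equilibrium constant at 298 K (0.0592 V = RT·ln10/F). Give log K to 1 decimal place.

The Co³⁺/Co²⁺ couple is reduced (cathode); E°cell = +1.82 − (−0.25) = +2.07 V with n = 2.
At equilibrium E = 0, so log K = nE°cell / 0.0592 = (2)(+2.07) / 0.0592 = 69.9.

log K = 69.9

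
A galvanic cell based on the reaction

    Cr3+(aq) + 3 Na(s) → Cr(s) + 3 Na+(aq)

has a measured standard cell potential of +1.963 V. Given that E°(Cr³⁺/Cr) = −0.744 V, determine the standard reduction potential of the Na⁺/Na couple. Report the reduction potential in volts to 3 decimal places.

In the reaction as written the Cr³⁺/Cr couple is reduced (cathode) and Na⁺/Na is oxidized (anode), so E°cell = E°(Cr³⁺/Cr) − E°(Na⁺/Na).
E°(Na⁺/Na) = E°(cathode) − E°cell = −0.744 − (+1.963) = −2.707 V.

−2.707 V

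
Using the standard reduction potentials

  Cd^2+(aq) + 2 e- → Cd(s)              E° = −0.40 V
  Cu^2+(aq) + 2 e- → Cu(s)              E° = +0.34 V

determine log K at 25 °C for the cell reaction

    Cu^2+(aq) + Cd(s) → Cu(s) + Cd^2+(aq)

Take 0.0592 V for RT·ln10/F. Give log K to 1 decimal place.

The Cu²⁺/Cu couple is reduced (cathode); E°cell = +0.34 − (−0.40) = +0.74 V with n = 2.
At equilibrium E = 0, so log K = nE°cell / 0.0592 = (2)(+0.74) / 0.0592 = 25.0.

log K = 25.0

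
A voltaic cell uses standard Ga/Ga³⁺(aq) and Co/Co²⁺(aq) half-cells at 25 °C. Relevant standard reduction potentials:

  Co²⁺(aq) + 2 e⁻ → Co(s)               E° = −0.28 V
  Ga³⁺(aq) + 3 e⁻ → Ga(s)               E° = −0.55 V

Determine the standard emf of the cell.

The Co²⁺/Co couple has the higher E°, so Co ion is reduced (cathode) and Ga is oxidized (anode).
E°cell = E°(cathode) − E°(anode) = −0.28 − (−0.55) = +0.27 V.

+0.27 V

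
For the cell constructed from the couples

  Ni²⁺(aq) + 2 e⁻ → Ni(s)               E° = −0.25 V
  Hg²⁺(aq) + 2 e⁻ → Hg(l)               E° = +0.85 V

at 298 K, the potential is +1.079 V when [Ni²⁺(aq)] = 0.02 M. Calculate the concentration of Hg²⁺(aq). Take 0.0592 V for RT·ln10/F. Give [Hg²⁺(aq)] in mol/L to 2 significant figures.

0.0039 M

Hg²⁺/Hg is the cathode (higher E°); E°cell = +0.85 − (−0.25) = +1.10 V with n = 2.
Rearranging E = E° − (0.0592/n)·log Q gives log Q = 2(+1.10 − (+1.079))/0.0592 = 0.709.
For Hg²⁺(aq) + Ni(s) → Hg(l) + Ni²⁺(aq), the reaction quotient is Q = [Ni²⁺(aq)] / [Hg²⁺(aq)].
Substituting the known concentrations and solving, log [Hg²⁺(aq)] = −2.408 and [Hg²⁺(aq)] = 0.0039 M.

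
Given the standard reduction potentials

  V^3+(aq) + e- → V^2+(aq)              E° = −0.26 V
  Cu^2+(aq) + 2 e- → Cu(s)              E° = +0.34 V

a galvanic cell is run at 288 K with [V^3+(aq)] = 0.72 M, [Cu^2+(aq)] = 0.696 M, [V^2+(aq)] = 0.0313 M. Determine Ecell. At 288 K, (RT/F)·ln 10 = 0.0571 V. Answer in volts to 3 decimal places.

The Cu²⁺/Cu couple has the more positive E°, so it is the cathode; V³⁺/V²⁺ is the anode.
E°cell = +0.34 − (−0.26) = +0.60 V, with n = 2 electrons transferred.
The balanced reaction is Cu^2+(aq) + 2 V^2+(aq) → Cu(s) + 2 V^3+(aq), so Q = [V^3+(aq)]^2 / ([Cu^2+(aq)]·[V^2+(aq)]^2) = 760 and log Q = 2.881.
E = E° − (0.0571/n)·log Q = +0.60 − (0.0571/2)(2.881) = +0.518 V.

+0.518 V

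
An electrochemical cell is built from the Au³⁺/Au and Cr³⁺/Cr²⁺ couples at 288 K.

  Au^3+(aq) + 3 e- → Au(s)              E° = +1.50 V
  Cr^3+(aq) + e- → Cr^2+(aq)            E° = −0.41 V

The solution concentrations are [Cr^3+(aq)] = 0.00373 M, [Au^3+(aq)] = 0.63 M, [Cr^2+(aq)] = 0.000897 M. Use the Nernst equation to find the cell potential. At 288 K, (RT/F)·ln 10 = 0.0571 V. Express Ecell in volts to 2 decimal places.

Since E°(Au³⁺/Au) > E°(Cr³⁺/Cr²⁺), Au³⁺/Au serves as the cathode.
E°cell = E°cat − E°an = +1.50 − (−0.41) = +1.91 V; n = 3.
Balancing gives Au^3+(aq) + 3 Cr^2+(aq) → Au(s) + 3 Cr^3+(aq); hence Q = [Cr^3+(aq)]^3 / ([Au^3+(aq)]·[Cr^2+(aq)]^3) = 114 (log Q = 2.057).
Applying E = E° − (RT ln10/nF)·log Q gives +1.91 − (0.0571/3)(2.057) = +1.87 V.

+1.87 V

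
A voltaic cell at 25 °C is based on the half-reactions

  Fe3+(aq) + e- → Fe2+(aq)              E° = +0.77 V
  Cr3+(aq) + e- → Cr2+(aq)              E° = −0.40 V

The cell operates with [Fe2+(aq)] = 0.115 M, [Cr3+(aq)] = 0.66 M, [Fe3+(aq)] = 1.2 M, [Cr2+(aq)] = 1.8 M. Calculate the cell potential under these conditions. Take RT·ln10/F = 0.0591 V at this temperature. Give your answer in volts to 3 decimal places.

+1.256 V

Fe³⁺/Fe²⁺ is reduced (cathode, E° = +0.77 V) and Cr³⁺/Cr²⁺ is oxidized (anode).
E°cell = E°cat − E°an = +0.77 − (−0.40) = +1.17 V; n = 1.
The balanced reaction is Fe3+(aq) + Cr2+(aq) → Fe2+(aq) + Cr3+(aq), so Q = ([Fe2+(aq)]·[Cr3+(aq)]) / ([Fe3+(aq)]·[Cr2+(aq)]) = 0.0351 and log Q = −1.454.
Applying E = E° − (RT ln10/nF)·log Q gives +1.17 − (0.0591/1)(−1.454) = +1.256 V.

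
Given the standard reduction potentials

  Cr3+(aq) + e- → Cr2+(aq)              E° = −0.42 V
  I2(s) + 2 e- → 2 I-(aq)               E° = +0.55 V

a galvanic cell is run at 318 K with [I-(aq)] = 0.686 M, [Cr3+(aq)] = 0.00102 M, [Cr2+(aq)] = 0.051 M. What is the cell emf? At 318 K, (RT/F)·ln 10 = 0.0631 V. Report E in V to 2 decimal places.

Since E°(I₂/I⁻) > E°(Cr³⁺/Cr²⁺), I₂/I⁻ serves as the cathode.
E°cell = +0.55 − (−0.42) = +0.97 V, with n = 2 electrons transferred.
For the overall reaction I2(s) + 2 Cr2+(aq) → 2 I-(aq) + 2 Cr3+(aq), Q = ([I-(aq)]^2·[Cr3+(aq)]^2) / [Cr2+(aq)]^2 = 0.000188, giving log Q = −3.725.
Applying E = E° − (RT ln10/nF)·log Q gives +0.97 − (0.0631/2)(−3.725) = +1.09 V.

+1.09 V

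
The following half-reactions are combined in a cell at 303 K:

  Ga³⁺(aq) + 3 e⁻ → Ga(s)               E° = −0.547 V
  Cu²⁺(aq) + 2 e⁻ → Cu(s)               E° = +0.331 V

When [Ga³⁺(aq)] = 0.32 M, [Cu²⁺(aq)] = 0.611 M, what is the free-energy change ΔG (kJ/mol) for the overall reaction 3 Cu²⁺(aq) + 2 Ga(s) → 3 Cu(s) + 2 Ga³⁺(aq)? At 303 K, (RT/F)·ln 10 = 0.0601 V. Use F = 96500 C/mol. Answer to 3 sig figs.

The standard cell potential is +0.331 − (−0.547) = +0.878 V, with n = 6 electrons in the balanced equation.
Q = [Ga³⁺(aq)]^2 / [Cu²⁺(aq)]^3 = 0.449, so log Q = −0.348 and E = +0.878 − (0.0601/6)(−0.348) = +0.8815 V.
Then ΔG = −nFE = −6 × 96500 × +0.8815 J/mol = −510 kJ/mol.

−510 kJ/mol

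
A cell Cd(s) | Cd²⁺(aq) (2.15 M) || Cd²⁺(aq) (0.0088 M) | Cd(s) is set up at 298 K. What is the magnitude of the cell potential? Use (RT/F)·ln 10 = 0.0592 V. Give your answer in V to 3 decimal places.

0.071 V

For a concentration cell E°cell = 0, since both electrodes use the same couple.
The compartment with the higher Cd²⁺(aq) concentration (2.15 M) acts as the cathode; ions are reduced there and produced at the dilute (0.0088 M) anode.
With n = 2, Ecell = −(0.0592/2)·log([dilute]/[conc]) = −(0.0592/2)·log(0.0088/2.15) = +0.071 V.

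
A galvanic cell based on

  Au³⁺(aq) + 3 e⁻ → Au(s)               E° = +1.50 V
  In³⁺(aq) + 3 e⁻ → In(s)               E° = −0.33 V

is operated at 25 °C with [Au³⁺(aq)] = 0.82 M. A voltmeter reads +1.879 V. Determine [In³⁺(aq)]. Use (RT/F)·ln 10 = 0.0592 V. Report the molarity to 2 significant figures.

The Au³⁺/Au couple has the larger reduction potential, so it is the cathode: E°cell = +1.50 − (−0.33) = +1.83 V and n = 3.
From the Nernst equation, log Q = n(E° − E)/0.0592 = 3·(+1.83 − (+1.879))/0.0592 = −2.483.
The balanced reaction is Au³⁺(aq) + In(s) → Au(s) + In³⁺(aq), so Q = [In³⁺(aq)] / [Au³⁺(aq)].
Isolating [In³⁺(aq)] in Q = 10^{−2.483} yields log [In³⁺(aq)] = −2.569, i.e. 0.0027 M.

0.0027 M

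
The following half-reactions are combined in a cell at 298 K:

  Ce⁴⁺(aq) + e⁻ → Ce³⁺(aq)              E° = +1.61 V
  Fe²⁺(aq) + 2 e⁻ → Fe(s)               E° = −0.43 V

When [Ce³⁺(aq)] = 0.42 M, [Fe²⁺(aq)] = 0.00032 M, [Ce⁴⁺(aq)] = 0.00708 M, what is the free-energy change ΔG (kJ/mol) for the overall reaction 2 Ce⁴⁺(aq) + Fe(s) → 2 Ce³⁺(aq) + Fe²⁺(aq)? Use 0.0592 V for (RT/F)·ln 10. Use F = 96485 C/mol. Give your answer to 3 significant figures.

E°cell = +1.61 − (−0.43) = +2.04 V; the balanced reaction transfers n = 2 electrons.
Q = ([Ce³⁺(aq)]^2·[Fe²⁺(aq)]) / [Ce⁴⁺(aq)]^2 = 1.13, so log Q = 0.052 and E = +2.04 − (0.0592/2)(0.052) = +2.0385 V.
Then ΔG = −nFE = −2 × 96485 × +2.0385 J/mol = −393 kJ/mol.

−393 kJ/mol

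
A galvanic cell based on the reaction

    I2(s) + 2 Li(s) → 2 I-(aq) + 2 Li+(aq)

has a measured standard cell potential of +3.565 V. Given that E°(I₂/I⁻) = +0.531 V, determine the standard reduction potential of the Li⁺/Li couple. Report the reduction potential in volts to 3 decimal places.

In the reaction as written the I₂/I⁻ couple is reduced (cathode) and Li⁺/Li is oxidized (anode), so E°cell = E°(I₂/I⁻) − E°(Li⁺/Li).
E°(Li⁺/Li) = E°(cathode) − E°cell = +0.531 − (+3.565) = −3.034 V.

−3.034 V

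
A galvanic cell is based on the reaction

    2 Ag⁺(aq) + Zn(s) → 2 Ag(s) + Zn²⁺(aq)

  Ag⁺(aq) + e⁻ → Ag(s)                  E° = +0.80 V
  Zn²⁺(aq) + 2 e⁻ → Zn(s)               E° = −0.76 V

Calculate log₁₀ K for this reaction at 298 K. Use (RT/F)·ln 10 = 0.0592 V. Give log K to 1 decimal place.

log K = 52.7

The Ag⁺/Ag couple is reduced (cathode); E°cell = +0.80 − (−0.76) = +1.56 V with n = 2.
At equilibrium E = 0, so log K = nE°cell / 0.0592 = (2)(+1.56) / 0.0592 = 52.7.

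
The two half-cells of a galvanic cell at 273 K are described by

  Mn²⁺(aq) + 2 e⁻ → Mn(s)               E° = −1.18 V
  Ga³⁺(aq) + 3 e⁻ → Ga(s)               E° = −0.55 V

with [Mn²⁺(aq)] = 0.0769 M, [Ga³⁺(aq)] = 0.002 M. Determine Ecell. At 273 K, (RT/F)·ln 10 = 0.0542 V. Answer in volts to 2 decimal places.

The Ga³⁺/Ga couple has the more positive E°, so it is the cathode; Mn²⁺/Mn is the anode.
E°cell = E°cat − E°an = −0.55 − (−1.18) = +0.63 V; n = 6.
The balanced reaction is 2 Ga³⁺(aq) + 3 Mn(s) → 2 Ga(s) + 3 Mn²⁺(aq), so Q = [Mn²⁺(aq)]^3 / [Ga³⁺(aq)]^2 = 114 and log Q = 2.056.
E = E° − (0.0542/n)·log Q = +0.63 − (0.0542/6)(2.056) = +0.61 V.

+0.61 V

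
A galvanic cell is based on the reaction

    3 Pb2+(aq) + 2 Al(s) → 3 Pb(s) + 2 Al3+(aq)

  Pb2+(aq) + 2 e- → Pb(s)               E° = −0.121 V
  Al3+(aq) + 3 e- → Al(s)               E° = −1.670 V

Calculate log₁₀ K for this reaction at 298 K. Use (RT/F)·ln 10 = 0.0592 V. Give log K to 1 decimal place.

The Pb²⁺/Pb couple is reduced (cathode); E°cell = −0.121 − (−1.670) = +1.549 V with n = 6.
At equilibrium E = 0, so log K = nE°cell / 0.0592 = (6)(+1.549) / 0.0592 = 157.0.

log K = 157.0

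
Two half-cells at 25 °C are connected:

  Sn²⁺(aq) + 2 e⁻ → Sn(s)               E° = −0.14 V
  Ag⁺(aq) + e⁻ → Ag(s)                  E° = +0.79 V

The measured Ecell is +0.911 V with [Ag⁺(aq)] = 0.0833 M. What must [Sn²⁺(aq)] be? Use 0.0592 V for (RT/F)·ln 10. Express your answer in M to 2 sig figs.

0.030 M

Ag⁺/Ag is the cathode (higher E°); E°cell = +0.79 − (−0.14) = +0.93 V with n = 2.
From the Nernst equation, log Q = n(E° − E)/0.0592 = 2·(+0.93 − (+0.911))/0.0592 = 0.642.
Balancing electrons gives 2 Ag⁺(aq) + Sn(s) → 2 Ag(s) + Sn²⁺(aq); thus Q = [Sn²⁺(aq)] / [Ag⁺(aq)]^2.
Solving for the unknown gives log [Sn²⁺(aq)] = −1.517, so [Sn²⁺(aq)] ≈ 0.030 M.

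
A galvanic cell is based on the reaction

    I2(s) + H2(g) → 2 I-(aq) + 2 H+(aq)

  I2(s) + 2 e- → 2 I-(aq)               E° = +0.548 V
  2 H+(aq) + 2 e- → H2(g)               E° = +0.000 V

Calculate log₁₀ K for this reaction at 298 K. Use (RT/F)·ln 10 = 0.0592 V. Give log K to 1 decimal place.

log K = 18.5

The I₂/I⁻ couple is reduced (cathode); E°cell = +0.548 − (+0.000) = +0.548 V with n = 2.
At equilibrium E = 0, so log K = nE°cell / 0.0592 = (2)(+0.548) / 0.0592 = 18.5.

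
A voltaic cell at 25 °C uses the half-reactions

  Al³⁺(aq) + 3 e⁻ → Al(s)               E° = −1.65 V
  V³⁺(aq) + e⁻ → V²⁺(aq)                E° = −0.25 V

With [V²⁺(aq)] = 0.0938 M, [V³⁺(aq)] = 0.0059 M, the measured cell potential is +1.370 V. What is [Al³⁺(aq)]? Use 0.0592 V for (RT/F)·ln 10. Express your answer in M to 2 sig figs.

0.0082 M

The V³⁺/V²⁺ couple has the larger reduction potential, so it is the cathode: E°cell = −0.25 − (−1.65) = +1.40 V and n = 3.
Since E = E° − (0.0592/n)·log Q, log Q = n(E° − E)/0.0592 = 1.520.
For 3 V³⁺(aq) + Al(s) → 3 V²⁺(aq) + Al³⁺(aq), the reaction quotient is Q = ([V²⁺(aq)]^3·[Al³⁺(aq)]) / [V³⁺(aq)]^3.
Substituting the known concentrations and solving, log [Al³⁺(aq)] = −2.084 and [Al³⁺(aq)] = 0.0082 M.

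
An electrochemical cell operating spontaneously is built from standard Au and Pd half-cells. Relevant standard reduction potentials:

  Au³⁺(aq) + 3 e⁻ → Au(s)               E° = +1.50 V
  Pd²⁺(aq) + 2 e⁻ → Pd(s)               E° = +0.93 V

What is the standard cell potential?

+0.57 V

The Au³⁺/Au couple has the higher E°, so Au ion is reduced (cathode) and Pd is oxidized (anode).
E°cell = E°(cathode) − E°(anode) = +1.50 − (+0.93) = +0.57 V.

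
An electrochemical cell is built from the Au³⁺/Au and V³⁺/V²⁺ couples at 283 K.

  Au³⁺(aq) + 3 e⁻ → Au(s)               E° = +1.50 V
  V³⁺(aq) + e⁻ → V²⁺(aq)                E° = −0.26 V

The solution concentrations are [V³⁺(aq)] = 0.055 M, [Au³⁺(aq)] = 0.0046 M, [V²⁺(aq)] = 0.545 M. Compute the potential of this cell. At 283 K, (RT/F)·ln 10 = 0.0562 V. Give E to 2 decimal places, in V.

+1.77 V

Au³⁺/Au is reduced (cathode, E° = +1.50 V) and V³⁺/V²⁺ is oxidized (anode).
The standard potential is +1.50 − (−0.26) = +1.76 V and the balanced reaction transfers n = 3 electrons.
For the overall reaction Au³⁺(aq) + 3 V²⁺(aq) → Au(s) + 3 V³⁺(aq), Q = [V³⁺(aq)]^3 / ([Au³⁺(aq)]·[V²⁺(aq)]^3) = 0.223, giving log Q = −0.651.
E = E° − (0.0562/n)·log Q = +1.76 − (0.0562/3)(−0.651) = +1.77 V.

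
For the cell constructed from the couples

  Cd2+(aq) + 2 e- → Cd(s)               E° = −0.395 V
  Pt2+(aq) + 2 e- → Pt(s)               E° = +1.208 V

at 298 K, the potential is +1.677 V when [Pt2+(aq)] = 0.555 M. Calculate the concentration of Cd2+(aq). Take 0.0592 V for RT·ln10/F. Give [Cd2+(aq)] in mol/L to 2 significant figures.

0.0018 M

With Pt²⁺/Pt at the cathode and Cd²⁺/Cd at the anode, E°cell = +1.208 − (−0.395) = +1.603 V (n = 2).
From the Nernst equation, log Q = n(E° − E)/0.0592 = 2·(+1.603 − (+1.677))/0.0592 = −2.500.
For Pt2+(aq) + Cd(s) → Pt(s) + Cd2+(aq), the reaction quotient is Q = [Cd2+(aq)] / [Pt2+(aq)].
Solving for the unknown gives log [Cd2+(aq)] = −2.756, so [Cd2+(aq)] ≈ 0.0018 M.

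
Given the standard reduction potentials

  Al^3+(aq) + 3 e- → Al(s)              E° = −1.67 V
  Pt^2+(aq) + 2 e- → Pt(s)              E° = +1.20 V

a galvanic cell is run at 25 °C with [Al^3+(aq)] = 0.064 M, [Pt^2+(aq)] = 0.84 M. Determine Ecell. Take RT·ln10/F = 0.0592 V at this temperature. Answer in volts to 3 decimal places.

+2.891 V

Since E°(Pt²⁺/Pt) > E°(Al³⁺/Al), Pt²⁺/Pt serves as the cathode.
E°cell = +1.20 − (−1.67) = +2.87 V, with n = 6 electrons transferred.
The balanced reaction is 3 Pt^2+(aq) + 2 Al(s) → 3 Pt(s) + 2 Al^3+(aq), so Q = [Al^3+(aq)]^2 / [Pt^2+(aq)]^3 = 0.00691 and log Q = −2.160.
E = E° − (0.0592/n)·log Q = +2.87 − (0.0592/6)(−2.160) = +2.891 V.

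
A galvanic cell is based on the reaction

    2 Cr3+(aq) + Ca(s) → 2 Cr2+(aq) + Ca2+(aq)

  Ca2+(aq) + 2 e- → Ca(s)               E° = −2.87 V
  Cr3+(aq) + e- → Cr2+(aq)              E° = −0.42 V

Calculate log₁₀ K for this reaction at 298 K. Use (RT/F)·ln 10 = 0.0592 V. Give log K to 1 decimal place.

log K = 82.8

The Cr³⁺/Cr²⁺ couple is reduced (cathode); E°cell = −0.42 − (−2.87) = +2.45 V with n = 2.
At equilibrium E = 0, so log K = nE°cell / 0.0592 = (2)(+2.45) / 0.0592 = 82.8.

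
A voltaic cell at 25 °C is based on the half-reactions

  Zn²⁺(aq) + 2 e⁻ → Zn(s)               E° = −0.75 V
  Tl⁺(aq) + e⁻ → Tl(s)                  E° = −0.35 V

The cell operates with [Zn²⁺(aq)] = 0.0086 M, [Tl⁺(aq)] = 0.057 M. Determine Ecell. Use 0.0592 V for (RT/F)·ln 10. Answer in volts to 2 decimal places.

Tl⁺/Tl is reduced (cathode, E° = −0.35 V) and Zn²⁺/Zn is oxidized (anode).
E°cell = −0.35 − (−0.75) = +0.40 V, with n = 2 electrons transferred.
The balanced reaction is 2 Tl⁺(aq) + Zn(s) → 2 Tl(s) + Zn²⁺(aq), so Q = [Zn²⁺(aq)] / [Tl⁺(aq)]^2 = 2.65 and log Q = 0.423.
E = E° − (0.0592/n)·log Q = +0.40 − (0.0592/2)(0.423) = +0.39 V.

+0.39 V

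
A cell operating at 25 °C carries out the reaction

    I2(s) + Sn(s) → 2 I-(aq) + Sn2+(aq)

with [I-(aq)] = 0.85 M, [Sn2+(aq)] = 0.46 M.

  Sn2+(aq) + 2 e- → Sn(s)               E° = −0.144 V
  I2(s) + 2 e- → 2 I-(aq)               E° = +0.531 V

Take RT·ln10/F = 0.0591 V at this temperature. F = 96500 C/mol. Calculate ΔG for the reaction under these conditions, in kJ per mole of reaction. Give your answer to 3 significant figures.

With I₂/I⁻ reduced at the cathode, E°cell = +0.531 − (−0.144) = +0.675 V and n = 2.
The reaction quotient is [I-(aq)]^2·[Sn2+(aq)] = 0.332; by Nernst, E = +0.675 − (0.0591/2)(−0.478) = +0.6891 V.
Finally ΔG = −nFE = −(2)(96500 C/mol)(+0.6891 V) = −133 kJ/mol.

−133 kJ/mol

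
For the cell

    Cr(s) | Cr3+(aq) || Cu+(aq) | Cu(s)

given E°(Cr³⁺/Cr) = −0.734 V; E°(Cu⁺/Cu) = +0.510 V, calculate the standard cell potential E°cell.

+1.244 V

By convention the left-hand electrode in cell notation is the anode (oxidation) and the right-hand electrode is the cathode (reduction).
E°cell = E°(right) − E°(left) = +0.510 − (−0.734) = +1.244 V.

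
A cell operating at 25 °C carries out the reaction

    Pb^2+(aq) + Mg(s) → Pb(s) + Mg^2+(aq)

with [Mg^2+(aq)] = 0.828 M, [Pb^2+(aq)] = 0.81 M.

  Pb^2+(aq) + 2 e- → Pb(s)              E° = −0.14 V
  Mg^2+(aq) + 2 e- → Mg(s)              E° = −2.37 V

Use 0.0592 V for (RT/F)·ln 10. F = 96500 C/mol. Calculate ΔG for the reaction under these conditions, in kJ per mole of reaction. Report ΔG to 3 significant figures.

With Pb²⁺/Pb reduced at the cathode, E°cell = −0.14 − (−2.37) = +2.23 V and n = 2.
Q = [Mg^2+(aq)] / [Pb^2+(aq)] = 1.02, so log Q = 0.010 and E = +2.23 − (0.0592/2)(0.010) = +2.2297 V.
Finally ΔG = −nFE = −(2)(96500 C/mol)(+2.2297 V) = −430 kJ/mol.

−430 kJ/mol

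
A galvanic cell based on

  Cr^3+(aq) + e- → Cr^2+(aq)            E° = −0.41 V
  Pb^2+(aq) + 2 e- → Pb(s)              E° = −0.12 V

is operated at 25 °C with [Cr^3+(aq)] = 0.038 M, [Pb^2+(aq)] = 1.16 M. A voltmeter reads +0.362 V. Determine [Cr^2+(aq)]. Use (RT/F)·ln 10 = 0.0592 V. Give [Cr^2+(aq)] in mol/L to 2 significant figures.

Pb²⁺/Pb is the cathode (higher E°); E°cell = −0.12 − (−0.41) = +0.29 V with n = 2.
Since E = E° − (0.0592/n)·log Q, log Q = n(E° − E)/0.0592 = −2.432.
The balanced reaction is Pb^2+(aq) + 2 Cr^2+(aq) → Pb(s) + 2 Cr^3+(aq), so Q = [Cr^3+(aq)]^2 / ([Pb^2+(aq)]·[Cr^2+(aq)]^2).
Solving for the unknown gives log [Cr^2+(aq)] = −0.236, so [Cr^2+(aq)] ≈ 0.58 M.

0.58 M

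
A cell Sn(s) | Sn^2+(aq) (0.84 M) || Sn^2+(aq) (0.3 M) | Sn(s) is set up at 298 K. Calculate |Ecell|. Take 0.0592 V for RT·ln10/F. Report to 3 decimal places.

For a concentration cell E°cell = 0, since both electrodes use the same couple.
The compartment with the higher Sn^2+(aq) concentration (0.84 M) acts as the cathode; ions are reduced there and produced at the dilute (0.3 M) anode.
With n = 2, Ecell = −(0.0592/2)·log([dilute]/[conc]) = −(0.0592/2)·log(0.3/0.84) = +0.013 V.

0.013 V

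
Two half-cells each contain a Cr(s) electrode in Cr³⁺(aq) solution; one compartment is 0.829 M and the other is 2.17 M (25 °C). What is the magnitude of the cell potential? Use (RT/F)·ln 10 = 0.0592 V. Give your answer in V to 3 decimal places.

For a concentration cell E°cell = 0, since both electrodes use the same couple.
The compartment with the higher Cr³⁺(aq) concentration (2.17 M) acts as the cathode; ions are reduced there and produced at the dilute (0.829 M) anode.
With n = 3, Ecell = −(0.0592/3)·log([dilute]/[conc]) = −(0.0592/3)·log(0.829/2.17) = +0.008 V.

0.008 V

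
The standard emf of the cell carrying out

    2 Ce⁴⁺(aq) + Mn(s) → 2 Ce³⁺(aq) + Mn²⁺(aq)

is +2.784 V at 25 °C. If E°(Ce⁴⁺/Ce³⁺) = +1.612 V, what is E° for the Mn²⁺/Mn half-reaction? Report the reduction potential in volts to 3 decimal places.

In the reaction as written the Ce⁴⁺/Ce³⁺ couple is reduced (cathode) and Mn²⁺/Mn is oxidized (anode), so E°cell = E°(Ce⁴⁺/Ce³⁺) − E°(Mn²⁺/Mn).
E°(Mn²⁺/Mn) = E°(cathode) − E°cell = +1.612 − (+2.784) = −1.172 V.

−1.172 V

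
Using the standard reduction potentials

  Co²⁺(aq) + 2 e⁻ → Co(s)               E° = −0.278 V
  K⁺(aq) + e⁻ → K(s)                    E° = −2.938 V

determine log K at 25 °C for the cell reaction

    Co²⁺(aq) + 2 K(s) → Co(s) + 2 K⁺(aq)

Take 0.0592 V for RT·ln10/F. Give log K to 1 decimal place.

log K = 89.9

The Co²⁺/Co couple is reduced (cathode); E°cell = −0.278 − (−2.938) = +2.660 V with n = 2.
At equilibrium E = 0, so log K = nE°cell / 0.0592 = (2)(+2.660) / 0.0592 = 89.9.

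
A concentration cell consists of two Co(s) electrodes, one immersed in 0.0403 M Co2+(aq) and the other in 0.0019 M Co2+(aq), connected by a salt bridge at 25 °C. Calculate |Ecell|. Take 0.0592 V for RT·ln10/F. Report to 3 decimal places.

0.039 V

For a concentration cell E°cell = 0, since both electrodes use the same couple.
The compartment with the higher Co2+(aq) concentration (0.0403 M) acts as the cathode; ions are reduced there and produced at the dilute (0.0019 M) anode.
With n = 2, Ecell = −(0.0592/2)·log([dilute]/[conc]) = −(0.0592/2)·log(0.0019/0.0403) = +0.039 V.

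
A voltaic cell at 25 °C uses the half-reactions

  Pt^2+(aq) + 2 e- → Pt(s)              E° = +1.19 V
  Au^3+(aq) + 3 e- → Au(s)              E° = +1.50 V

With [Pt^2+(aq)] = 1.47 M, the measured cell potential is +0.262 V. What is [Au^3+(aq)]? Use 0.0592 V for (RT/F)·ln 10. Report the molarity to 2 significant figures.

0.0066 M

With Au³⁺/Au at the cathode and Pt²⁺/Pt at the anode, E°cell = +1.50 − (+1.19) = +0.31 V (n = 6).
From the Nernst equation, log Q = n(E° − E)/0.0592 = 6·(+0.31 − (+0.262))/0.0592 = 4.865.
For 2 Au^3+(aq) + 3 Pt(s) → 2 Au(s) + 3 Pt^2+(aq), the reaction quotient is Q = [Pt^2+(aq)]^3 / [Au^3+(aq)]^2.
Isolating [Au^3+(aq)] in Q = 10^{4.865} yields log [Au^3+(aq)] = −2.182, i.e. 0.0066 M.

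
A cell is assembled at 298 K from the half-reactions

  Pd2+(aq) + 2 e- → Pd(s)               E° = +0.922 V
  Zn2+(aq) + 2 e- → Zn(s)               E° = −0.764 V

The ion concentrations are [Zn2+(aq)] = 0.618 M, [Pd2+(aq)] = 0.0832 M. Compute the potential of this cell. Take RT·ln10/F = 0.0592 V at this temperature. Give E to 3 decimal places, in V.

Since E°(Pd²⁺/Pd) > E°(Zn²⁺/Zn), Pd²⁺/Pd serves as the cathode.
E°cell = E°cat − E°an = +0.922 − (−0.764) = +1.686 V; n = 2.
The balanced reaction is Pd2+(aq) + Zn(s) → Pd(s) + Zn2+(aq), so Q = [Zn2+(aq)] / [Pd2+(aq)] = 7.43 and log Q = 0.871.
By the Nernst equation, E = +1.686 − (0.0592/2)·(0.871) = +1.660 V.

+1.660 V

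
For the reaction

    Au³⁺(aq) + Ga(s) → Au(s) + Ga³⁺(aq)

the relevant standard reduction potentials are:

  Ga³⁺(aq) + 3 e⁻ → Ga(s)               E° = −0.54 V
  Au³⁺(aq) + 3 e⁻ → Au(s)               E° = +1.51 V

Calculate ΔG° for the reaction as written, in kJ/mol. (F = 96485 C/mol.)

In the reaction as written Au³⁺(aq) is reduced, so the Au³⁺/Au couple is the cathode and Ga³⁺/Ga is the anode.
E°cell = +1.51 − (−0.54) = +2.05 V; balancing electrons gives n = 3.
ΔG° = −nFE°cell = −(3)(96485)(+2.05) J/mol = −593 kJ/mol.

−593 kJ/mol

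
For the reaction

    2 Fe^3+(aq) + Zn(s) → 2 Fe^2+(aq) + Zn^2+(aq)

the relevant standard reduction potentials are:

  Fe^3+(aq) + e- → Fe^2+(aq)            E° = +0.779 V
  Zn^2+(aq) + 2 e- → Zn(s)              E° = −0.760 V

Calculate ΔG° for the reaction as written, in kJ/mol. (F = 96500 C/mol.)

−297 kJ/mol

In the reaction as written Fe^3+(aq) is reduced, so the Fe³⁺/Fe²⁺ couple is the cathode and Zn²⁺/Zn is the anode.
E°cell = +0.779 − (−0.760) = +1.539 V; balancing electrons gives n = 2.
ΔG° = −nFE°cell = −(2)(96500)(+1.539) J/mol = −297 kJ/mol.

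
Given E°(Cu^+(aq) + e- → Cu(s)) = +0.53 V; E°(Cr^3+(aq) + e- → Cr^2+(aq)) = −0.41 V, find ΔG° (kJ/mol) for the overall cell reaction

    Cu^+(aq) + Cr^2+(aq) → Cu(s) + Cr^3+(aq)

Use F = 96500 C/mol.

−90.7 kJ/mol

In the reaction as written Cu^+(aq) is reduced, so the Cu⁺/Cu couple is the cathode and Cr³⁺/Cr²⁺ is the anode.
E°cell = +0.53 − (−0.41) = +0.94 V; balancing electrons gives n = 1.
ΔG° = −nFE°cell = −(1)(96500)(+0.94) J/mol = −90.7 kJ/mol.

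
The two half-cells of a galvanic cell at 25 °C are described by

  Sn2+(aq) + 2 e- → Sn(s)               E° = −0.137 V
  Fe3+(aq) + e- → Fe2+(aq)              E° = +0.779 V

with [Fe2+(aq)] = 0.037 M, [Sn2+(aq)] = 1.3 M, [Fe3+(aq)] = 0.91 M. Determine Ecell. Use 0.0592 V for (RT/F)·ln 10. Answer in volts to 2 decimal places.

+0.99 V

The Fe³⁺/Fe²⁺ couple has the more positive E°, so it is the cathode; Sn²⁺/Sn is the anode.
E°cell = +0.779 − (−0.137) = +0.916 V, with n = 2 electrons transferred.
For the overall reaction 2 Fe3+(aq) + Sn(s) → 2 Fe2+(aq) + Sn2+(aq), Q = ([Fe2+(aq)]^2·[Sn2+(aq)]) / [Fe3+(aq)]^2 = 0.00215, giving log Q = −2.668.
By the Nernst equation, E = +0.916 − (0.0592/2)·(−2.668) = +0.99 V.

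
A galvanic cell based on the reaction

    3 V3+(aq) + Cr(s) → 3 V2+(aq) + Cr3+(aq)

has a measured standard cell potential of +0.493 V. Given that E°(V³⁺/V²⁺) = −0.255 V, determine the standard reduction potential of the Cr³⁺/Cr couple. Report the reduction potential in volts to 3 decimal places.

In the reaction as written the V³⁺/V²⁺ couple is reduced (cathode) and Cr³⁺/Cr is oxidized (anode), so E°cell = E°(V³⁺/V²⁺) − E°(Cr³⁺/Cr).
E°(Cr³⁺/Cr) = E°(cathode) − E°cell = −0.255 − (+0.493) = −0.748 V.

−0.748 V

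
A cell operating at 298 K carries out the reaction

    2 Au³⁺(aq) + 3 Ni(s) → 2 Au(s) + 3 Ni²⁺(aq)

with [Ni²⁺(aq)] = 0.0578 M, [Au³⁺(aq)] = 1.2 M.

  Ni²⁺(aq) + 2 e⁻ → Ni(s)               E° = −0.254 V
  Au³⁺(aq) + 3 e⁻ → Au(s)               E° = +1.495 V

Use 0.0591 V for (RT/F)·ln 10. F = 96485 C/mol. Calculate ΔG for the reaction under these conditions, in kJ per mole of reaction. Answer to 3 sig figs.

The standard cell potential is +1.495 − (−0.254) = +1.749 V, with n = 6 electrons in the balanced equation.
Here Q = [Ni²⁺(aq)]^3 / [Au³⁺(aq)]^2 = 0.000134 (log Q = −3.873), giving E = +1.749 − (0.0591/6)·(−3.873) = +1.7871 V.
ΔG = −nFE = −(6)(96485)(+1.7871) J/mol = −1030 kJ/mol.

−1030 kJ/mol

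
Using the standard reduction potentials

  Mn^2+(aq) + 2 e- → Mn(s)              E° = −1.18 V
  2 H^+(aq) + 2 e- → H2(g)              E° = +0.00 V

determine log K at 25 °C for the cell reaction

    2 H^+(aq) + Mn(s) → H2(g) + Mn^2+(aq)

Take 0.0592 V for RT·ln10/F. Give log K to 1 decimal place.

log K = 39.9

The 2H⁺/H₂ couple is reduced (cathode); E°cell = +0.00 − (−1.18) = +1.18 V with n = 2.
At equilibrium E = 0, so log K = nE°cell / 0.0592 = (2)(+1.18) / 0.0592 = 39.9.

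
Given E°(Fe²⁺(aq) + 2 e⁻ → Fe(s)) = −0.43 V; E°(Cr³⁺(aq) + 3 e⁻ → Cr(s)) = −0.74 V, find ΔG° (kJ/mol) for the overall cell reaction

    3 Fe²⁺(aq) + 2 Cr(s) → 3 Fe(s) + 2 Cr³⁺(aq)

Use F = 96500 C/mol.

In the reaction as written Fe²⁺(aq) is reduced, so the Fe²⁺/Fe couple is the cathode and Cr³⁺/Cr is the anode.
E°cell = −0.43 − (−0.74) = +0.31 V; balancing electrons gives n = 6.
ΔG° = −nFE°cell = −(6)(96500)(+0.31) J/mol = −179 kJ/mol.

−179 kJ/mol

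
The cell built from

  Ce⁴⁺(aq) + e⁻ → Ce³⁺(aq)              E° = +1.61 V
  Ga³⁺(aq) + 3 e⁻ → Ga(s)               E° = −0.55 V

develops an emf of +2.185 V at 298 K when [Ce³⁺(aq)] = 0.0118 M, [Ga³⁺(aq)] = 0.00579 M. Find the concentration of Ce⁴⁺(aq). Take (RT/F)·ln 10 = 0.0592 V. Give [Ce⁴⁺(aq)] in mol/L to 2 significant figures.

0.0056 M

With Ce⁴⁺/Ce³⁺ at the cathode and Ga³⁺/Ga at the anode, E°cell = +1.61 − (−0.55) = +2.16 V (n = 3).
From the Nernst equation, log Q = n(E° − E)/0.0592 = 3·(+2.16 − (+2.185))/0.0592 = −1.267.
For 3 Ce⁴⁺(aq) + Ga(s) → 3 Ce³⁺(aq) + Ga³⁺(aq), the reaction quotient is Q = ([Ce³⁺(aq)]^3·[Ga³⁺(aq)]) / [Ce⁴⁺(aq)]^3.
Substituting the known concentrations and solving, log [Ce⁴⁺(aq)] = −2.252 and [Ce⁴⁺(aq)] = 0.0056 M.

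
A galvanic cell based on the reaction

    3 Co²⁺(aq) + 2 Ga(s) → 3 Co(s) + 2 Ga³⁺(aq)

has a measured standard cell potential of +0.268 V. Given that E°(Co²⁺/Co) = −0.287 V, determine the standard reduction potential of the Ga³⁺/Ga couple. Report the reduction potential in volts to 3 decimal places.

In the reaction as written the Co²⁺/Co couple is reduced (cathode) and Ga³⁺/Ga is oxidized (anode), so E°cell = E°(Co²⁺/Co) − E°(Ga³⁺/Ga).
E°(Ga³⁺/Ga) = E°(cathode) − E°cell = −0.287 − (+0.268) = −0.555 V.

−0.555 V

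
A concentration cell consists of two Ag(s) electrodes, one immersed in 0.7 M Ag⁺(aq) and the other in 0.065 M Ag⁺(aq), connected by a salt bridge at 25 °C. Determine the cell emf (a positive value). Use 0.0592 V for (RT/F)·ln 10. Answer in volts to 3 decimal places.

0.061 V

For a concentration cell E°cell = 0, since both electrodes use the same couple.
The compartment with the higher Ag⁺(aq) concentration (0.7 M) acts as the cathode; ions are reduced there and produced at the dilute (0.065 M) anode.
With n = 1, Ecell = −(0.0592/1)·log([dilute]/[conc]) = −(0.0592/1)·log(0.065/0.7) = +0.061 V.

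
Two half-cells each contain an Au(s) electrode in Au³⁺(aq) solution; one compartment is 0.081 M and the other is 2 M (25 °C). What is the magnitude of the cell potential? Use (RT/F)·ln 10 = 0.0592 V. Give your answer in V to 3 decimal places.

For a concentration cell E°cell = 0, since both electrodes use the same couple.
The compartment with the higher Au³⁺(aq) concentration (2 M) acts as the cathode; ions are reduced there and produced at the dilute (0.081 M) anode.
With n = 3, Ecell = −(0.0592/3)·log([dilute]/[conc]) = −(0.0592/3)·log(0.081/2) = +0.027 V.

0.027 V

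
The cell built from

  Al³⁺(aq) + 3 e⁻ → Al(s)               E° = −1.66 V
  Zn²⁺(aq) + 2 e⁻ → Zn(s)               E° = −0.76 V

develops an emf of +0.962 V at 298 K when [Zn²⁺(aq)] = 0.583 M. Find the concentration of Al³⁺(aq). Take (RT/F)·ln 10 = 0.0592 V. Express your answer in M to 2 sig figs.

With Zn²⁺/Zn at the cathode and Al³⁺/Al at the anode, E°cell = −0.76 − (−1.66) = +0.90 V (n = 6).
Rearranging E = E° − (0.0592/n)·log Q gives log Q = 6(+0.90 − (+0.962))/0.0592 = −6.284.
For 3 Zn²⁺(aq) + 2 Al(s) → 3 Zn(s) + 2 Al³⁺(aq), the reaction quotient is Q = [Al³⁺(aq)]^2 / [Zn²⁺(aq)]^3.
Substituting the known concentrations and solving, log [Al³⁺(aq)] = −3.493 and [Al³⁺(aq)] = 0.00032 M.

0.00032 M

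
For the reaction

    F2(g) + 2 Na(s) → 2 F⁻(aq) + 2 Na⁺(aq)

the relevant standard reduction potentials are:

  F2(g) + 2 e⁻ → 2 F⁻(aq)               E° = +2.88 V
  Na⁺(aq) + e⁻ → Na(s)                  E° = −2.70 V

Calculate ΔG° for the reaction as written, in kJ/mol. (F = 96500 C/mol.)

In the reaction as written F2(g) is reduced, so the F₂/F⁻ couple is the cathode and Na⁺/Na is the anode.
E°cell = +2.88 − (−2.70) = +5.58 V; balancing electrons gives n = 2.
ΔG° = −nFE°cell = −(2)(96500)(+5.58) J/mol = −1077 kJ/mol.

−1077 kJ/mol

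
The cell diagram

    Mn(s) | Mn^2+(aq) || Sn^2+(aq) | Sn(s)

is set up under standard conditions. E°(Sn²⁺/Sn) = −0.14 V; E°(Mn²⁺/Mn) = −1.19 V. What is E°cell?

By convention the left-hand electrode in cell notation is the anode (oxidation) and the right-hand electrode is the cathode (reduction).
E°cell = E°(right) − E°(left) = −0.14 − (−1.19) = +1.05 V.

+1.05 V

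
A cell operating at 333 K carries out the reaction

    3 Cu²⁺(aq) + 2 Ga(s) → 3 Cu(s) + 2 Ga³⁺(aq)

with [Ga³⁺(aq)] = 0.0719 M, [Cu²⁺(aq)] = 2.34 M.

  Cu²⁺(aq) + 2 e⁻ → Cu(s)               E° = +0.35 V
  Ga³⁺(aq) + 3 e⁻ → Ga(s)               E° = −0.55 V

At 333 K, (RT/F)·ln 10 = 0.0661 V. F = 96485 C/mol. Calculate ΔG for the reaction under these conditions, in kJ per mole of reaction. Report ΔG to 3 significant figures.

The standard cell potential is +0.35 − (−0.55) = +0.90 V, with n = 6 electrons in the balanced equation.
Q = [Ga³⁺(aq)]^2 / [Cu²⁺(aq)]^3 = 0.000403, so log Q = −3.394 and E = +0.90 − (0.0661/6)(−3.394) = +0.9374 V.
Finally ΔG = −nFE = −(6)(96485 C/mol)(+0.9374 V) = −543 kJ/mol.

−543 kJ/mol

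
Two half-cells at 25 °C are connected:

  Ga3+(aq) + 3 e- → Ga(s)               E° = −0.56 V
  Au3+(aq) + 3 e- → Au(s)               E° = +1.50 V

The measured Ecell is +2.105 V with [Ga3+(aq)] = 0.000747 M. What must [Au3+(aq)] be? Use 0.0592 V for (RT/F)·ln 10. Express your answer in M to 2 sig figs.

Au³⁺/Au is the cathode (higher E°); E°cell = +1.50 − (−0.56) = +2.06 V with n = 3.
From the Nernst equation, log Q = n(E° − E)/0.0592 = 3·(+2.06 − (+2.105))/0.0592 = −2.280.
Balancing electrons gives Au3+(aq) + Ga(s) → Au(s) + Ga3+(aq); thus Q = [Ga3+(aq)] / [Au3+(aq)].
Substituting the known concentrations and solving, log [Au3+(aq)] = −0.847 and [Au3+(aq)] = 0.14 M.

0.14 M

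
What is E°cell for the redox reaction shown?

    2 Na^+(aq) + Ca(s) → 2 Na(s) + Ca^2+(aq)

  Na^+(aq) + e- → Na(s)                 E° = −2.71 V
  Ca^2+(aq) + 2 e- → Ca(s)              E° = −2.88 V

+0.17 V

Na^+(aq) gains electrons, so the Na⁺/Na couple is the cathode; the Ca²⁺/Ca couple is the anode.
E°cell = E°(cathode) − E°(anode) = −2.71 − (−2.88) = +0.17 V.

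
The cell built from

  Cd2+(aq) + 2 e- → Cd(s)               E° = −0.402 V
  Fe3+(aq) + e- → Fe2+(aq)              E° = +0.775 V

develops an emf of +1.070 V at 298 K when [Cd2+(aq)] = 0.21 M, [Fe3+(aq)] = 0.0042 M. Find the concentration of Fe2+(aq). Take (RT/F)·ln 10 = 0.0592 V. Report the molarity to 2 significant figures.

0.59 M

With Fe³⁺/Fe²⁺ at the cathode and Cd²⁺/Cd at the anode, E°cell = +0.775 − (−0.402) = +1.177 V (n = 2).
Rearranging E = E° − (0.0592/n)·log Q gives log Q = 2(+1.177 − (+1.070))/0.0592 = 3.615.
The balanced reaction is 2 Fe3+(aq) + Cd(s) → 2 Fe2+(aq) + Cd2+(aq), so Q = ([Fe2+(aq)]^2·[Cd2+(aq)]) / [Fe3+(aq)]^2.
Solving for the unknown gives log [Fe2+(aq)] = −0.230, so [Fe2+(aq)] ≈ 0.59 M.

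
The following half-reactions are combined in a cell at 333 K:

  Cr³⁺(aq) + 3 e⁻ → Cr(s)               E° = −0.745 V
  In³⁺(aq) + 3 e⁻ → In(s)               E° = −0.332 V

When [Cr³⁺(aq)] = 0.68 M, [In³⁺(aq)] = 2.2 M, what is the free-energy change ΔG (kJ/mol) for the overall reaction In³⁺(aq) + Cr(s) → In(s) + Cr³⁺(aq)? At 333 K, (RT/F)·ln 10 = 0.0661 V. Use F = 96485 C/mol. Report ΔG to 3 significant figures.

E°cell = −0.332 − (−0.745) = +0.413 V; the balanced reaction transfers n = 3 electrons.
Q = [Cr³⁺(aq)] / [In³⁺(aq)] = 0.309, so log Q = −0.510 and E = +0.413 − (0.0661/3)(−0.510) = +0.4242 V.
Finally ΔG = −nFE = −(3)(96485 C/mol)(+0.4242 V) = −123 kJ/mol.

−123 kJ/mol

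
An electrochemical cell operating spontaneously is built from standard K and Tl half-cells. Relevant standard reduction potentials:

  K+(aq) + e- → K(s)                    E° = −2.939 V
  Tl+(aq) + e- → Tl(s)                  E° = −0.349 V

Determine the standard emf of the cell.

+2.590 V

Of the two couples in this cell, the one with the more positive reduction potential is reduced at the cathode: here that is Tl⁺/Tl (−0.349 V); K⁺/K (−2.939 V) is the anode.
E°cell = E°(cathode) − E°(anode) = −0.349 − (−2.939) = +2.590 V.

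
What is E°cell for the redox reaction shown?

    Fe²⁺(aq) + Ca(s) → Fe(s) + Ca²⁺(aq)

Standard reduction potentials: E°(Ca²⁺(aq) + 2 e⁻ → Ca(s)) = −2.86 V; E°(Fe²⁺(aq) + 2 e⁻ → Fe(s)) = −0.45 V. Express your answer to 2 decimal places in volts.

In the reaction as written, Fe²⁺(aq) is reduced (cathode) and Ca²⁺(aq) is produced by oxidation at the anode.
E°cell = E°(cathode) − E°(anode) = −0.45 − (−2.86) = +2.41 V.
The positive value indicates the reaction is spontaneous as written.

+2.41 V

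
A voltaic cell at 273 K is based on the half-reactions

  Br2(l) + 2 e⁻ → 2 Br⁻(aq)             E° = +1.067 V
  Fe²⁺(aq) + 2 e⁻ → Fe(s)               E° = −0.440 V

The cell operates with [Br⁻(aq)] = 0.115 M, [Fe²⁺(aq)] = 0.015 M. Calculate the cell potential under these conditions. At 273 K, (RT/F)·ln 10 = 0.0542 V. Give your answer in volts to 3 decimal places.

+1.607 V

Since E°(Br₂/Br⁻) > E°(Fe²⁺/Fe), Br₂/Br⁻ serves as the cathode.
E°cell = E°cat − E°an = +1.067 − (−0.440) = +1.507 V; n = 2.
For the overall reaction Br2(l) + Fe(s) → 2 Br⁻(aq) + Fe²⁺(aq), Q = [Br⁻(aq)]^2·[Fe²⁺(aq)] = 0.000198, giving log Q = −3.703.
By the Nernst equation, E = +1.507 − (0.0542/2)·(−3.703) = +1.607 V.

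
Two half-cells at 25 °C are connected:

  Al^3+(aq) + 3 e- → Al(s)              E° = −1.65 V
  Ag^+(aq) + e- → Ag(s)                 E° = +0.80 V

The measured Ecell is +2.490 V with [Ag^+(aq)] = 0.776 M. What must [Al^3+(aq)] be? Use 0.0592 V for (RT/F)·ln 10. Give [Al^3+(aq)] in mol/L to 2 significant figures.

0.0044 M

Ag⁺/Ag is the cathode (higher E°); E°cell = +0.80 − (−1.65) = +2.45 V with n = 3.
Since E = E° − (0.0592/n)·log Q, log Q = n(E° − E)/0.0592 = −2.027.
For 3 Ag^+(aq) + Al(s) → 3 Ag(s) + Al^3+(aq), the reaction quotient is Q = [Al^3+(aq)] / [Ag^+(aq)]^3.
Solving for the unknown gives log [Al^3+(aq)] = −2.357, so [Al^3+(aq)] ≈ 0.0044 M.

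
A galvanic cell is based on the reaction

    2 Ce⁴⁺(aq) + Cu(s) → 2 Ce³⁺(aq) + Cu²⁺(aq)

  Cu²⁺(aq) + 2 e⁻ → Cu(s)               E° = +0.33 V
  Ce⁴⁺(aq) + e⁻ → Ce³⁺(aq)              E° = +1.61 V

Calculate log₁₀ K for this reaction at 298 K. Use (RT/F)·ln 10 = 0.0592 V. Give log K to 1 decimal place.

The Ce⁴⁺/Ce³⁺ couple is reduced (cathode); E°cell = +1.61 − (+0.33) = +1.28 V with n = 2.
At equilibrium E = 0, so log K = nE°cell / 0.0592 = (2)(+1.28) / 0.0592 = 43.2.

log K = 43.2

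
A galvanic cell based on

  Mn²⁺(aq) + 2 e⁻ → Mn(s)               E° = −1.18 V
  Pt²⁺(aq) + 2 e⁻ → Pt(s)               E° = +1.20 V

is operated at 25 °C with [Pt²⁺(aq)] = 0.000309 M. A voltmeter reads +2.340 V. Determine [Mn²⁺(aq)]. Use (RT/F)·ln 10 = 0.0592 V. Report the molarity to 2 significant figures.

Pt²⁺/Pt is the cathode (higher E°); E°cell = +1.20 − (−1.18) = +2.38 V with n = 2.
From the Nernst equation, log Q = n(E° − E)/0.0592 = 2·(+2.38 − (+2.340))/0.0592 = 1.351.
For Pt²⁺(aq) + Mn(s) → Pt(s) + Mn²⁺(aq), the reaction quotient is Q = [Mn²⁺(aq)] / [Pt²⁺(aq)].
Solving for the unknown gives log [Mn²⁺(aq)] = −2.159, so [Mn²⁺(aq)] ≈ 0.0069 M.

0.0069 M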